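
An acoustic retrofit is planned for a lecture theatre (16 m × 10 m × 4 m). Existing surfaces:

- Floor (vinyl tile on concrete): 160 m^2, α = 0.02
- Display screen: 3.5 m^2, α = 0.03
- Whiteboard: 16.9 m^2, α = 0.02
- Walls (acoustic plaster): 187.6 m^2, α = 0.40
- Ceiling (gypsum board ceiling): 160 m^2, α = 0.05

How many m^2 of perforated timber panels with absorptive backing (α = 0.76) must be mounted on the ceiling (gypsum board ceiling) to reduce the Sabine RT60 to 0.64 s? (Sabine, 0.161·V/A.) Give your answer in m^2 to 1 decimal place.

104.7

A₁ = Σ Sᵢαᵢ = 160·0.02 + 3.5·0.03 + 16.9·0.02 + 187.6·0.40 + 160·0.05 = 86.683 sabins.
V = 640 m³. Target absorption A₂ = 0.161 × 640 / 0.64 = 161.000 sabins.
Absorption to add: 161.000 − 86.683 = 74.317 sabins.
Each m^2 of panel replacing the ceiling (gypsum board ceiling) adds (0.76 − 0.05) = 0.71 sabins.
Area = ΔA/Δα = 74.317/0.71 = 104.7 m^2.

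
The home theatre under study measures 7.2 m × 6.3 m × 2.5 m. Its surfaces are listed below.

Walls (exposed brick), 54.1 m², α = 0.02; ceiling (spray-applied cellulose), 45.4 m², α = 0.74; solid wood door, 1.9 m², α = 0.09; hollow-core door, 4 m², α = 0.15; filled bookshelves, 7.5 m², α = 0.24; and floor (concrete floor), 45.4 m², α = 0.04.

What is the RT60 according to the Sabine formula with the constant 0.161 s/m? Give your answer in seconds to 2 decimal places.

A = Σ Sᵢαᵢ = 54.1*0.02 + 45.4*0.74 + 1.9*0.09 + 4*0.15 + 7.5*0.24 + 45.4*0.04 = 39.065 sabins.
V = 7.2·6.3·2.5 = 113.4 m³.
RT60 = 0.161 · V / A = 0.161 × 113.4 / 39.065 = 0.47 s.

0.47 sec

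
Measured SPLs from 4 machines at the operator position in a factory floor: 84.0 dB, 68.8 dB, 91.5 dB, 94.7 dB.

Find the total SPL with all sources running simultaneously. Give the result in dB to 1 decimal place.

Σ 10^(Lᵢ/10) = 4.623e+09.
Combined level = 10 log₁₀(4.623e+09) = 96.6 dB.

96.6 dB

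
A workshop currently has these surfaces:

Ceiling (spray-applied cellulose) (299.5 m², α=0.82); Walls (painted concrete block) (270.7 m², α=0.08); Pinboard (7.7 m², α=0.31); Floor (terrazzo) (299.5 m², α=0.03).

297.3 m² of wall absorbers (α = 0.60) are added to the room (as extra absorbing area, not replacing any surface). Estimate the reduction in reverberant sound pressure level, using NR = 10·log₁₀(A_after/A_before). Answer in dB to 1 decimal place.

Summing Sᵢαᵢ: 245.590 + 21.656 + 2.387 + 8.985 → A_before = 278.618 sabins.
Added absorption = 297.3 × 0.60 = 178.380 sabins.
A_after = 278.618 + 178.380 = 456.998 sabins.
NR = 10·log₁₀(456.998/278.618) = 2.1 dB.

2.1 dB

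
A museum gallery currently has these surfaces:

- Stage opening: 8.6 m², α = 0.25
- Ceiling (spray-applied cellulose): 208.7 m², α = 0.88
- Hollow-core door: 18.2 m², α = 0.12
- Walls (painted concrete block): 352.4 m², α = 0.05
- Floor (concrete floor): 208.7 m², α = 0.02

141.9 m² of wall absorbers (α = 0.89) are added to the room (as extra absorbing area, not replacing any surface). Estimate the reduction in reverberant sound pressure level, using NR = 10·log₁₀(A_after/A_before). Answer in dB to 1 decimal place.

2.0 dB

Equivalent absorption area: A_before = 8.6*0.25 + 208.7*0.88 + 18.2*0.12 + 352.4*0.05 + 208.7*0.02 = 209.784 m².
Added absorption = 141.9 × 0.89 = 126.291 sabins.
A_after = 209.784 + 126.291 = 336.075 sabins.
Reduction = 10 log₁₀(A_after/A_before) = 10 log₁₀(1.6020) = 2.0 dB.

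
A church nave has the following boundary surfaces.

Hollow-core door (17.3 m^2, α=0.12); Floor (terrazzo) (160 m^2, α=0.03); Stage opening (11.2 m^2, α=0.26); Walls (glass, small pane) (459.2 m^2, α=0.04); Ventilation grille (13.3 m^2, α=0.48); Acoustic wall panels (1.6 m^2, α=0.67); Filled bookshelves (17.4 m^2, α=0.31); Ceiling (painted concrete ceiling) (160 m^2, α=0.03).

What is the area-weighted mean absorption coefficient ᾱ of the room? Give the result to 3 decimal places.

0.055

S = Σ Sᵢ = 17.3 + 160 + 11.2 + 459.2 + 13.3 + 1.6 + 17.4 + 160 = 840.0 m^2.
A = 17.3*0.12 + 160*0.03 + 11.2*0.26 + 459.2*0.04 + 13.3*0.48 + 1.6*0.67 + 17.4*0.31 + 160*0.03 = 45.806 sabins.
ᾱ = A/S = 0.055.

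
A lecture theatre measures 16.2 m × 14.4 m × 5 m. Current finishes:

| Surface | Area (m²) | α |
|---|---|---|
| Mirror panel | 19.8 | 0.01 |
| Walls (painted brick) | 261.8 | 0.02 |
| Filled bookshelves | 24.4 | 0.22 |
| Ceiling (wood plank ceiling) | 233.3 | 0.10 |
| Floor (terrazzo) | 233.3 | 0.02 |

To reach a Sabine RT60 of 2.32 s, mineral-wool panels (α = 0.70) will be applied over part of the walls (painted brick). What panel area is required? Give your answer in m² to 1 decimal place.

62.0

Equivalent absorption area: A₁ = 19.8·0.01 + 261.8·0.02 + 24.4·0.22 + 233.3·0.10 + 233.3·0.02 = 38.798 m².
Required A₂ = 0.161·1166.4/2.32 = 80.944 sabins.
Absorption to add: 80.944 − 38.798 = 42.146 sabins.
Net gain per m²: Δα = 0.70 − 0.02 = 0.68.
Panel area = 42.146 / 0.68 = 62.0 m².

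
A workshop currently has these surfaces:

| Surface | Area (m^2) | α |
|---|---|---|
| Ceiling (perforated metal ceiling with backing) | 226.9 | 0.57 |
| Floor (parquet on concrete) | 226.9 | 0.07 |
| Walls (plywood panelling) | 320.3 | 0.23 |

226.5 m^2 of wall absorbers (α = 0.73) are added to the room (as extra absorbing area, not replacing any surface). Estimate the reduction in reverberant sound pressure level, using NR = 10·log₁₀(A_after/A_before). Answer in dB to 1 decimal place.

2.4 dB

Summing Sᵢαᵢ: 129.333 + 15.883 + 73.669 → A_before = 218.885 sabins.
Added absorption = 226.5 × 0.73 = 165.345 sabins.
New total A_after = 384.230 sabins.
NR = 10·log₁₀(384.230/218.885) = 2.4 dB.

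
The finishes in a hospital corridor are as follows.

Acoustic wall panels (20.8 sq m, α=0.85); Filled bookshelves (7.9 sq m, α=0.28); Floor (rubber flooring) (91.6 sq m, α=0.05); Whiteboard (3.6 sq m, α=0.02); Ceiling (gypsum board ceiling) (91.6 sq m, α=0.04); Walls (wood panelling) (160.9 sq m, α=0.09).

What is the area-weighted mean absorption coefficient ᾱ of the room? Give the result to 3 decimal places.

S = Σ Sᵢ = 20.8 + 7.9 + 91.6 + 3.6 + 91.6 + 160.9 = 376.4 sq m.
A = 20.8*0.85 + 7.9*0.28 + 91.6*0.05 + 3.6*0.02 + 91.6*0.04 + 160.9*0.09 = 42.689 sabins.
ᾱ = 42.689 / 376.4 = 0.113.

0.113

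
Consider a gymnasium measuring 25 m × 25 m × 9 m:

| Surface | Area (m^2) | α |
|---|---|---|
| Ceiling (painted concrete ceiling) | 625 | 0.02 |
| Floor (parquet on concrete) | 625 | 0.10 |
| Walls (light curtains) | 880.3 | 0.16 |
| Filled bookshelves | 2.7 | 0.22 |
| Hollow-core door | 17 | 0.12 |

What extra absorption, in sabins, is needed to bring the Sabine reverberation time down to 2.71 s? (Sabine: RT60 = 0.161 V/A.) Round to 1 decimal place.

Summing Sᵢαᵢ: 12.500 + 62.500 + 140.848 + 0.594 + 2.040 → A₁ = 218.482 sabins.
For T = 2.71 s, need A₂ = 0.161·V/T = 0.161·5625/2.71 = 334.179 sabins.
ΔA = A₂ − A₁ = 334.179 − 218.482 = 115.7 sabins.

115.7 sabins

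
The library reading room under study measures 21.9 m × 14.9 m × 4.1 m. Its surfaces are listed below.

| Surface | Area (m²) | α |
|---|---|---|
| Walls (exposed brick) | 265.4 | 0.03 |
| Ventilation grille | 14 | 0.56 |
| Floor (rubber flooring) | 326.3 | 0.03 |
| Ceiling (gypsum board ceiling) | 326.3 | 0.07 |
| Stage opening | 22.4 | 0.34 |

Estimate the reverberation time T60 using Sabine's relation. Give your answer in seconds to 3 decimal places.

Summing Sᵢαᵢ: 7.962 + 7.840 + 9.789 + 22.841 + 7.616 → A = 56.048 sabins.
Room volume: 1337.871 m³.
RT60 = 0.161 · V / A = 0.161 × 1337.871 / 56.048 = 3.843 s.

3.843 sec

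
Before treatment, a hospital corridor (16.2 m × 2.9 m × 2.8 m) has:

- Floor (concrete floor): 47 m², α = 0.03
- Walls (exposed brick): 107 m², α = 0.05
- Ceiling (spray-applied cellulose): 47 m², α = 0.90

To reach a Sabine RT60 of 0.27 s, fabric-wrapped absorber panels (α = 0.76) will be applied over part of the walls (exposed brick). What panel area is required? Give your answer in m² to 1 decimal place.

A₁ = Σ Sᵢαᵢ = 47×0.03 + 107×0.05 + 47×0.90 = 49.060 sabins.
Required A₂ = 0.161·131.544/0.27 = 78.439 sabins.
Absorption to add: 78.439 − 49.060 = 29.379 sabins.
Net gain per m²: Δα = 0.76 − 0.05 = 0.71.
Area = ΔA/Δα = 29.379/0.71 = 41.4 m².

41.4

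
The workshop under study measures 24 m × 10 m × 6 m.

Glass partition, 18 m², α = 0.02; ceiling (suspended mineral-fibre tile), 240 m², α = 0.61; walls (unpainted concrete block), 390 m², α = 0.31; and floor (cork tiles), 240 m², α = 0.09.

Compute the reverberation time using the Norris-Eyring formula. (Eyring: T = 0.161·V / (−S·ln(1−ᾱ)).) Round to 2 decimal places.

0.66 sec

S = Σ Sᵢ = 888.0 m².
Σ(Sᵢαᵢ) = 18·0.02 + 240·0.61 + 390·0.31 + 240·0.09 = 289.260.
Mean coefficient ᾱ = A/S = 0.3257.
Eyring denominator: −S ln(1−ᾱ) = 349.943.
V = 24 × 10 × 6 = 1440 m³.
RT60 = 0.161 × 1440 / 349.943 = 0.66 s.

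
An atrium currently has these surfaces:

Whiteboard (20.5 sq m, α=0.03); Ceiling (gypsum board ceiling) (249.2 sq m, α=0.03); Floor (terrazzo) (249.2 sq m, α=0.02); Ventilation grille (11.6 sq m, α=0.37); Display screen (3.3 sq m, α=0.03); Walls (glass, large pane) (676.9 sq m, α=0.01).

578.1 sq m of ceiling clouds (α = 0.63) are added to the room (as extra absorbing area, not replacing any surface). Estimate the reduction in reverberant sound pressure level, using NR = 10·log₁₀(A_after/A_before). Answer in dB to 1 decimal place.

A_before = Σ Sᵢαᵢ = 20.5*0.03 + 249.2*0.03 + 249.2*0.02 + 11.6*0.37 + 3.3*0.03 + 676.9*0.01 = 24.235 sabins.
Treatment contributes 578.1·0.63 = 364.203 sabins.
New total A_after = 388.438 sabins.
Reduction = 10 log₁₀(A_after/A_before) = 10 log₁₀(16.0280) = 12.0 dB.

12.0 dB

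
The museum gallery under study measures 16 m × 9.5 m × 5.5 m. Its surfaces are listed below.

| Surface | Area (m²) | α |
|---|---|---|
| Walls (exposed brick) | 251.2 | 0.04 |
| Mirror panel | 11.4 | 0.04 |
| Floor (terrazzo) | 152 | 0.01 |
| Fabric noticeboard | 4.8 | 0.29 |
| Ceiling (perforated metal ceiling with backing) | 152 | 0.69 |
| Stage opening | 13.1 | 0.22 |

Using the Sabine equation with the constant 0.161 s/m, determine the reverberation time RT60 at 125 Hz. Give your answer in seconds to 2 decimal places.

1.11 sec

Equivalent absorption area: A = 251.2·0.04 + 11.4·0.04 + 152·0.01 + 4.8·0.29 + 152·0.69 + 13.1·0.22 = 121.178 m².
Room volume: 836 m³.
T = 0.161 V/A = 0.161·836/121.178 = 1.11 s.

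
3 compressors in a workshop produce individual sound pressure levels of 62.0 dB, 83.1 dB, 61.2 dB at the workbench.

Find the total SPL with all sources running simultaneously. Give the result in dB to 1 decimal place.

Σ 10^(Lᵢ/10) = 2.071e+08.
Combined level = 10 log₁₀(2.071e+08) = 83.2 dB.

83.2 dB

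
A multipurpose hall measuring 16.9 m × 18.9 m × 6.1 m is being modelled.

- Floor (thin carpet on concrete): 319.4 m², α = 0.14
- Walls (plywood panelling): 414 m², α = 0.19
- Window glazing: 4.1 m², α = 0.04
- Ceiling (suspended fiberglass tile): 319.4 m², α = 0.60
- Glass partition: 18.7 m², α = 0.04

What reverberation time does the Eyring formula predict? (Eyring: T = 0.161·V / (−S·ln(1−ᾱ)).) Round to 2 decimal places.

0.84 seconds

S = Σ Sᵢ = 1075.6 m².
Σ(Sᵢαᵢ) = 319.4×0.14 + 414×0.19 + 4.1×0.04 + 319.4×0.60 + 18.7×0.04 = 315.928.
ᾱ = 315.928 / 1075.6 = 0.2937.
−S·ln(1−ᾱ) = −1075.6 × ln(1 − 0.2937) = 374.002.
V = 16.9 × 18.9 × 6.1 = 1948.401 m³.
T = 0.161·V/[−S·ln(1−ᾱ)] = 0.161·1948.401/374.002 = 0.84 s.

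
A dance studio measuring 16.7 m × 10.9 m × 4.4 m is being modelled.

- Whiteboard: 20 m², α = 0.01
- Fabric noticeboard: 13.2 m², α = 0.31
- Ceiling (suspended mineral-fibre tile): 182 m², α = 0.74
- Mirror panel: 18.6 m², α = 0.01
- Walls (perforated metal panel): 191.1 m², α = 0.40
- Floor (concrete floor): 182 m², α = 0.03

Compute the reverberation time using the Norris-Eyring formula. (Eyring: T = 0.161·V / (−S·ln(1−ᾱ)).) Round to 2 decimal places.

Total surface area S = 20 + 13.2 + 182 + 18.6 + 191.1 + 182 = 606.9 m².
Absorption A = 20·0.01 + 13.2·0.31 + 182·0.74 + 18.6·0.01 + 191.1·0.40 + 182·0.03 = 221.058 sabins.
Mean coefficient ᾱ = A/S = 0.3642.
Eyring denominator: −S ln(1−ᾱ) = 274.848.
V = 16.7 × 10.9 × 4.4 = 800.932 m³.
RT60 = 0.161 × 800.932 / 274.848 = 0.47 s.

0.47 s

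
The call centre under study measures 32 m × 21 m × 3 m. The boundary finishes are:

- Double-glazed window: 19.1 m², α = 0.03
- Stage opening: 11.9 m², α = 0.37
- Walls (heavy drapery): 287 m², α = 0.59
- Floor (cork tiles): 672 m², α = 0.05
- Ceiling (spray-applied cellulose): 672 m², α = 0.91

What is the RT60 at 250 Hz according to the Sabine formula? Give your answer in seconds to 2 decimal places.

A = Σ Sᵢαᵢ = 19.1·0.03 + 11.9·0.37 + 287·0.59 + 672·0.05 + 672·0.91 = 819.426 sabins.
Volume V = 32 × 21 × 3 = 2016 m³.
RT60 = 0.161 · V / A = 0.161 × 2016 / 819.426 = 0.40 s.

0.40 s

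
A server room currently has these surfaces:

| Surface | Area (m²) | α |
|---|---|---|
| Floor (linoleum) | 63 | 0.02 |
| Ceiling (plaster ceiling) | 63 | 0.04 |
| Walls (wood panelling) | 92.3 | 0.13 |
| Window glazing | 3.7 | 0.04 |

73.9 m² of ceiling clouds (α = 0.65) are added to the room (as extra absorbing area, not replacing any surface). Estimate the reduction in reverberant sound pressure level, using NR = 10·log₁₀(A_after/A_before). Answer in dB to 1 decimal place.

Equivalent absorption area: A_before = 63*0.02 + 63*0.04 + 92.3*0.13 + 3.7*0.04 = 15.927 m².
Added absorption = 73.9 × 0.65 = 48.035 sabins.
New total A_after = 63.962 sabins.
NR = 10·log₁₀(63.962/15.927) = 6.0 dB.

6.0 dB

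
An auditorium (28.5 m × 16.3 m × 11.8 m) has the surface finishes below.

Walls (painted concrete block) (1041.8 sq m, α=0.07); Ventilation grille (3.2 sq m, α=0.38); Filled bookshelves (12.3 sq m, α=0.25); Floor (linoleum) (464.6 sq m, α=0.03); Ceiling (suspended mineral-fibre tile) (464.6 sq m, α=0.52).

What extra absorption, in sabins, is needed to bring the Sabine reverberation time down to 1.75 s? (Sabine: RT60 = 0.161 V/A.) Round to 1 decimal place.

171.6 sabins

Summing Sᵢαᵢ: 72.926 + 1.216 + 3.075 + 13.938 + 241.592 → A₁ = 332.747 sabins.
For T = 1.75 s, need A₂ = 0.161·V/T = 0.161·5481.69/1.75 = 504.315 sabins.
Shortfall: 504.315 − 332.747 = 171.6 sabins.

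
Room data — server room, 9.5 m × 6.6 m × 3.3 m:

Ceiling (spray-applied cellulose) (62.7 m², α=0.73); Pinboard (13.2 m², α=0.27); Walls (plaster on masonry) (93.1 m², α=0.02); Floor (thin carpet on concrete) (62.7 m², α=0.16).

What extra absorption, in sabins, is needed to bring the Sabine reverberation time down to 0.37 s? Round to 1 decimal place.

28.8 sabins

Total absorption A₁ = 62.7·0.73 + 13.2·0.27 + 93.1·0.02 + 62.7·0.16
  = 45.771 + 3.564 + 1.862 + 10.032 = 61.229 m² sabins.
Target A₂ = 0.161·206.91/0.37 = 90.034 sabins (V = 206.91 m³).
ΔA = A₂ − A₁ = 90.034 − 61.229 = 28.8 sabins.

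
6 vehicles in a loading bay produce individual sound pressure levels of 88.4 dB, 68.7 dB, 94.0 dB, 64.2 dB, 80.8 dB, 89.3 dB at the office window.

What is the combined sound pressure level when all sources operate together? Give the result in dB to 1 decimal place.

Σ 10^(Lᵢ/10) = 4.185e+09.
Back to dB: 10·log₁₀ Σ = 96.2 dB.

96.2 dB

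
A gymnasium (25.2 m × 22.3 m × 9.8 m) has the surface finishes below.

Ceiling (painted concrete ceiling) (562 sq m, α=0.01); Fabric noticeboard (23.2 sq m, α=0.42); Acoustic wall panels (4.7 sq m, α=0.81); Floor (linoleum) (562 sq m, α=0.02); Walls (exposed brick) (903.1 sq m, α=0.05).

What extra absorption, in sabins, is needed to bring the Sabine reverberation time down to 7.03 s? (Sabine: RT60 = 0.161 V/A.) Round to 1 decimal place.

50.6 sabins

Total absorption A₁ = 562×0.01 + 23.2×0.42 + 4.7×0.81 + 562×0.02 + 903.1×0.05
  = 5.620 + 9.744 + 3.807 + 11.240 + 45.155 = 75.566 sq m sabins.
Target A₂ = 0.161·5507.208/7.03 = 126.125 sabins (V = 5507.208 m³).
Shortfall: 126.125 − 75.566 = 50.6 sabins.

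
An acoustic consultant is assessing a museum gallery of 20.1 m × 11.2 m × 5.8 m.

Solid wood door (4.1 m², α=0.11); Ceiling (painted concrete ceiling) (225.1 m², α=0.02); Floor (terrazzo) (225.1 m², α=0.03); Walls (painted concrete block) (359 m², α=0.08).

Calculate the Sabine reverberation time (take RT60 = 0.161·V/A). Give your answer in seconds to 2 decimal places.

A = Σ Sᵢαᵢ = 4.1×0.11 + 225.1×0.02 + 225.1×0.03 + 359×0.08 = 40.426 sabins.
Room volume: 1305.696 m³.
T = 0.161 V/A = 0.161·1305.696/40.426 = 5.20 s.

5.20 s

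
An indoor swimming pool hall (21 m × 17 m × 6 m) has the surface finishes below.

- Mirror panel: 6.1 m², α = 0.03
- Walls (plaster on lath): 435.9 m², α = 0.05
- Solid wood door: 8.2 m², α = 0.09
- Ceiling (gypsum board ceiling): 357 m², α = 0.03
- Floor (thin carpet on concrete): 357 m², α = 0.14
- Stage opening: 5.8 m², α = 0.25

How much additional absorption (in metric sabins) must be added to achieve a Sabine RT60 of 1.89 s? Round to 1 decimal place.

A₁ = Σ Sᵢαᵢ = 6.1×0.03 + 435.9×0.05 + 8.2×0.09 + 357×0.03 + 357×0.14 + 5.8×0.25 = 84.856 sabins.
For T = 1.89 s, need A₂ = 0.161·V/T = 0.161·2142/1.89 = 182.467 sabins.
Additional absorption ΔA = 182.467 − 84.856 = 97.6 sabins.

97.6 sabins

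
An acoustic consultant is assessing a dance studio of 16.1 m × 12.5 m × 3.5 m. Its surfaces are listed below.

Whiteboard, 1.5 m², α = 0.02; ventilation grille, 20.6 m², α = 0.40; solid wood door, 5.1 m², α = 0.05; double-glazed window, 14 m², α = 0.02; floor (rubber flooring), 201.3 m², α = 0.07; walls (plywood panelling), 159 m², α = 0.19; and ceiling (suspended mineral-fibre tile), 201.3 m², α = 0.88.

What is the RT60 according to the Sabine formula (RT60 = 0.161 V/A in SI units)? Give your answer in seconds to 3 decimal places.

Summing Sᵢαᵢ: 0.030 + 8.240 + 0.255 + 0.280 + 14.091 + 30.210 + 177.144 → A = 230.250 sabins.
V = 16.1·12.5·3.5 = 704.375 m³.
T = 0.161 V/A = 0.161·704.375/230.250 = 0.493 s.

0.493 s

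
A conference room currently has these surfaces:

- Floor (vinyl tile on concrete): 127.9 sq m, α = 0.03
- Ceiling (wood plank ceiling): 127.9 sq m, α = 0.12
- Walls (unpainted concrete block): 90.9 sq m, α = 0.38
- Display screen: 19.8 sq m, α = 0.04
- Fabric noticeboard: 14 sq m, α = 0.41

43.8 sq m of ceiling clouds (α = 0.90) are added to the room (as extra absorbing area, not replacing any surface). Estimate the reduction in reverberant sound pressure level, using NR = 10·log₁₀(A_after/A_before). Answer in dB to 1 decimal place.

2.2 dB

Total absorption A_before = 127.9*0.03 + 127.9*0.12 + 90.9*0.38 + 19.8*0.04 + 14*0.41
  = 3.837 + 15.348 + 34.542 + 0.792 + 5.740 = 60.259 sq m sabins.
Treatment contributes 43.8·0.90 = 39.420 sabins.
A_after = 60.259 + 39.420 = 99.679 sabins.
Reduction = 10 log₁₀(A_after/A_before) = 10 log₁₀(1.6542) = 2.2 dB.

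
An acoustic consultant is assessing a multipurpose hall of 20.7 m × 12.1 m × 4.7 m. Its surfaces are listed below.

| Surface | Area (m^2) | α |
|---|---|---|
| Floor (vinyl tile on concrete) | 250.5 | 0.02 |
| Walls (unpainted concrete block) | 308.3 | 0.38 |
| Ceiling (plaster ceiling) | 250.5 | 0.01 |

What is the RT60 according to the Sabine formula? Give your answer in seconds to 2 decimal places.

1.52 s

A = Σ Sᵢαᵢ = 250.5×0.02 + 308.3×0.38 + 250.5×0.01 = 124.669 sabins.
Volume V = 20.7 × 12.1 × 4.7 = 1177.209 m³.
Sabine: RT60 = 0.161 × 1177.209 / 124.669 = 1.52 s.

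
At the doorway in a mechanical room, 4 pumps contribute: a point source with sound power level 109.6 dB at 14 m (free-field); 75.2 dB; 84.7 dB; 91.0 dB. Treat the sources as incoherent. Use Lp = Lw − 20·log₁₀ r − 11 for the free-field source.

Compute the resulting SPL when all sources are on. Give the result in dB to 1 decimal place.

Source at 14 m: Lp = 109.6 − 20·log₁₀(14) − 11 = 75.7 dB.
Σ 10^(Lᵢ/10) = 1.624e+09.
Combined level = 10 log₁₀(1.624e+09) = 92.1 dB.

92.1 dB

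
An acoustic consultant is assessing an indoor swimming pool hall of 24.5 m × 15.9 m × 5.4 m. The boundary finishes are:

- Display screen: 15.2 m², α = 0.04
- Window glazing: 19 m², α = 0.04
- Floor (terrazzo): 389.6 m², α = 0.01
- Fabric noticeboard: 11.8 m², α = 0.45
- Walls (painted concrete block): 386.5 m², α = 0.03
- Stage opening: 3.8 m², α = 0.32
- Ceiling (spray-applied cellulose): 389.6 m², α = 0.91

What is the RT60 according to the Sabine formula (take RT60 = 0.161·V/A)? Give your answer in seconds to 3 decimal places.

0.896 s

Summing Sᵢαᵢ: 0.608 + 0.760 + 3.896 + 5.310 + 11.595 + 1.216 + 354.536 → A = 377.921 sabins.
Volume V = 24.5 × 15.9 × 5.4 = 2103.57 m³.
T = 0.161 V/A = 0.161·2103.57/377.921 = 0.896 s.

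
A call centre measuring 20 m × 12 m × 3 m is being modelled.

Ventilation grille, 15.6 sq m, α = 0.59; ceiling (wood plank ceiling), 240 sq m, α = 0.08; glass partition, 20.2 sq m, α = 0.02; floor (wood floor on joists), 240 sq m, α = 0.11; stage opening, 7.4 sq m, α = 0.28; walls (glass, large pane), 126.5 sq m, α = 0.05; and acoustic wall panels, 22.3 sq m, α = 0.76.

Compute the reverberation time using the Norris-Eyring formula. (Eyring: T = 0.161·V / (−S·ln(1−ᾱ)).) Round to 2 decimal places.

1.35 sec

S = Σ Sᵢ = 672.0 sq m.
Σ(Sᵢαᵢ) = 15.6×0.59 + 240×0.08 + 20.2×0.02 + 240×0.11 + 7.4×0.28 + 126.5×0.05 + 22.3×0.76 = 80.553.
Mean coefficient ᾱ = A/S = 0.1199.
−S·ln(1−ᾱ) = −672.0 × ln(1 − 0.1199) = 85.828.
V = 20 × 12 × 3 = 720 m³.
T = 0.161·V/[−S·ln(1−ᾱ)] = 0.161·720/85.828 = 1.35 s.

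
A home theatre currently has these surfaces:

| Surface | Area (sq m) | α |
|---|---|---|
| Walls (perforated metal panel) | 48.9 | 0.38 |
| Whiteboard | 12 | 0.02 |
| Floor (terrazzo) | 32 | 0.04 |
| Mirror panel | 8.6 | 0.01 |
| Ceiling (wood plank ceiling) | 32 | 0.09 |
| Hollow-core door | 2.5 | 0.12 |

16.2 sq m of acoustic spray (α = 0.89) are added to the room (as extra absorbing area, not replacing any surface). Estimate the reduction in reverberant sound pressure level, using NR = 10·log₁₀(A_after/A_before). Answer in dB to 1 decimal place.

Total absorption A_before = 48.9*0.38 + 12*0.02 + 32*0.04 + 8.6*0.01 + 32*0.09 + 2.5*0.12
  = 18.582 + 0.240 + 1.280 + 0.086 + 2.880 + 0.300 = 23.368 sq m sabins.
Added absorption = 16.2 × 0.89 = 14.418 sabins.
New total A_after = 37.786 sabins.
NR = 10·log₁₀(37.786/23.368) = 2.1 dB.

2.1 dB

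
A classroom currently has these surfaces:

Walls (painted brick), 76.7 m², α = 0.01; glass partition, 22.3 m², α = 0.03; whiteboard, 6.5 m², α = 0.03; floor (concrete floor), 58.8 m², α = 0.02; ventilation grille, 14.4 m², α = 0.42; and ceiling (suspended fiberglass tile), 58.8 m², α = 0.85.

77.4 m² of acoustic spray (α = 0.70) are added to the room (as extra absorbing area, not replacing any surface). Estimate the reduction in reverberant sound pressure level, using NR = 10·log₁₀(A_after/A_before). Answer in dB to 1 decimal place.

Summing Sᵢαᵢ: 0.767 + 0.669 + 0.195 + 1.176 + 6.048 + 49.980 → A_before = 58.835 sabins.
Added absorption = 77.4 × 0.70 = 54.180 sabins.
New total A_after = 113.015 sabins.
NR = 10·log₁₀(113.015/58.835) = 2.8 dB.

2.8 dB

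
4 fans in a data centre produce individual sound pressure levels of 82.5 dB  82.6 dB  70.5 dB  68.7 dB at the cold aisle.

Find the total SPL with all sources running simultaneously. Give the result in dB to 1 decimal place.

Sum in the linear (power) domain: Σ 10^(Lᵢ/10) = 10^(82.5/10) + 10^(82.6/10) + 10^(70.5/10) + 10^(68.7/10) = 3.784e+08.
Combined level = 10 log₁₀(3.784e+08) = 85.8 dB.

85.8 dB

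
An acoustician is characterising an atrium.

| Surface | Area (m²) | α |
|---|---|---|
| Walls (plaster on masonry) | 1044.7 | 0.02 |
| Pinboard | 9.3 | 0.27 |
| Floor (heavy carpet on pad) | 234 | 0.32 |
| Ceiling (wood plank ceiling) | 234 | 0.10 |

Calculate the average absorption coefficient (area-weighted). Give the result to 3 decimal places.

Total surface area S = 1522.0 m².
Weighted sum Σ Sα = 121.685.
ᾱ = A/S = 0.080.

0.080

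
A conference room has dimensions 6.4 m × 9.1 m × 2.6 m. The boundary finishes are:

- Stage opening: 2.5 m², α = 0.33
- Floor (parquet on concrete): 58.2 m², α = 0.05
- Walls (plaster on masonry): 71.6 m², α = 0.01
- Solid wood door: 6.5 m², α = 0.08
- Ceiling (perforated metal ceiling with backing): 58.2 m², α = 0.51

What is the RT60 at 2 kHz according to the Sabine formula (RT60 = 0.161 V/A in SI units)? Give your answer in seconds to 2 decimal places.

0.70 seconds

Total absorption A = 2.5·0.33 + 58.2·0.05 + 71.6·0.01 + 6.5·0.08 + 58.2·0.51
  = 0.825 + 2.910 + 0.716 + 0.520 + 29.682 = 34.653 m² sabins.
V = 6.4·9.1·2.6 = 151.424 m³.
RT60 = 0.161 · V / A = 0.161 × 151.424 / 34.653 = 0.70 s.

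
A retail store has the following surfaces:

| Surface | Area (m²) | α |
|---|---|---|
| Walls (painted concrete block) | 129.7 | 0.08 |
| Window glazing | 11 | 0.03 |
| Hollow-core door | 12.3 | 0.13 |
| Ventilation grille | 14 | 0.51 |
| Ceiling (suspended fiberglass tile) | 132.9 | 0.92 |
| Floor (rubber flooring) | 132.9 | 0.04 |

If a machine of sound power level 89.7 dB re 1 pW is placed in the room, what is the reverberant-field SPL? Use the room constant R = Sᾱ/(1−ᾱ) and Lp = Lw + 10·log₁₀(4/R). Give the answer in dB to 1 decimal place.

Σ(Sᵢαᵢ) = 129.7·0.08 + 11·0.03 + 12.3·0.13 + 14·0.51 + 132.9·0.92 + 132.9·0.04 = 147.029; total area S = 432.8 m².
ᾱ = 0.3397, so room constant R = A/(1−ᾱ) = 222.670 m².
Lp = 89.7 + 10·log₁₀(4/222.670) = 89.7 + (-17.46) = 72.2 dB.

72.2 dB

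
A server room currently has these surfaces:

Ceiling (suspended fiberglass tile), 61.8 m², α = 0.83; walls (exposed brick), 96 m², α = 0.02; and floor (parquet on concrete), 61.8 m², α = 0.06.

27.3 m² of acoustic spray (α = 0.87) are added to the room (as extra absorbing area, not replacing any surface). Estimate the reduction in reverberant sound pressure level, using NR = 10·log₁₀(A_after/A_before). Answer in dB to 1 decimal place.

Equivalent absorption area: A_before = 61.8*0.83 + 96*0.02 + 61.8*0.06 = 56.922 m².
Treatment contributes 27.3·0.87 = 23.751 sabins.
A_after = 56.922 + 23.751 = 80.673 sabins.
NR = 10·log₁₀(80.673/56.922) = 1.5 dB.

1.5 dB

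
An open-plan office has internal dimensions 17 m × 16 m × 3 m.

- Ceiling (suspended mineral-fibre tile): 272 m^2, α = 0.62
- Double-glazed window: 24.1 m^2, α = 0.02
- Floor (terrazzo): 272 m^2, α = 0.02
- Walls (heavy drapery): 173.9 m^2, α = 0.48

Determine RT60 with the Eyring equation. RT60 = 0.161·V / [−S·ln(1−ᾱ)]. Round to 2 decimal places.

0.41 s

Total surface area S = 272 + 24.1 + 272 + 173.9 = 742.0 m^2.
Absorption A = 272·0.62 + 24.1·0.02 + 272·0.02 + 173.9·0.48 = 258.034 sabins.
ᾱ = 258.034 / 742.0 = 0.3478.
Eyring denominator: −S ln(1−ᾱ) = 317.134.
V = 17 × 16 × 3 = 816 m³.
RT60 = 0.161 × 816 / 317.134 = 0.41 s.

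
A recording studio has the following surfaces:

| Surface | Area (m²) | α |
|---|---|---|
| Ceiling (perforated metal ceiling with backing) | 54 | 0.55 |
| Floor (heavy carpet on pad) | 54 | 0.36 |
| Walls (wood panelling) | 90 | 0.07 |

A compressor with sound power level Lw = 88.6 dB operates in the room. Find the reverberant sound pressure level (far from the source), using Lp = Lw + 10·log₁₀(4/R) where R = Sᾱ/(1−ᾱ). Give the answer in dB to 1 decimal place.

75.8 dB

A = 55.440 sabins; S = 198.0 m².
ᾱ = 0.2800, so room constant R = A/(1−ᾱ) = 77.000 m².
Lp = 88.6 + 10·log₁₀(4/77.000) = 88.6 + (-12.84) = 75.8 dB.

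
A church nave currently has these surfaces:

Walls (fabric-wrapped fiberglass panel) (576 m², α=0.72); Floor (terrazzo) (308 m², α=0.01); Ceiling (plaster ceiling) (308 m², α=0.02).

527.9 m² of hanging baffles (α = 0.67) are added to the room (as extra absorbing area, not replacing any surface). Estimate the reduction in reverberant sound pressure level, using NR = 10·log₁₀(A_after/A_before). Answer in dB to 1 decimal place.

Equivalent absorption area: A_before = 576×0.72 + 308×0.01 + 308×0.02 = 423.960 m².
Added absorption = 527.9 × 0.67 = 353.693 sabins.
New total A_after = 777.653 sabins.
Reduction = 10 log₁₀(A_after/A_before) = 10 log₁₀(1.8343) = 2.6 dB.

2.6 dB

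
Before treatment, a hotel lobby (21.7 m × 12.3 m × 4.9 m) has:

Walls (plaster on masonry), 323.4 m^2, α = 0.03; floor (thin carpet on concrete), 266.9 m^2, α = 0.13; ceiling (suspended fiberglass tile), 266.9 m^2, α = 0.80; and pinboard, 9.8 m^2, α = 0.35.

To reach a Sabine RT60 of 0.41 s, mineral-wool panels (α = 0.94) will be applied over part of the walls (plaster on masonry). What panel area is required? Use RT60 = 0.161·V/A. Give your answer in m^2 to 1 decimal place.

277.2

Equivalent absorption area: A₁ = 323.4*0.03 + 266.9*0.13 + 266.9*0.80 + 9.8*0.35 = 261.349 m^2.
V = 1307.859 m³. Target absorption A₂ = 0.161 × 1307.859 / 0.41 = 513.574 sabins.
Absorption to add: 513.574 − 261.349 = 252.225 sabins.
Each m^2 of panel replacing the walls (plaster on masonry) adds (0.94 − 0.03) = 0.91 sabins.
Area = ΔA/Δα = 252.225/0.91 = 277.2 m^2.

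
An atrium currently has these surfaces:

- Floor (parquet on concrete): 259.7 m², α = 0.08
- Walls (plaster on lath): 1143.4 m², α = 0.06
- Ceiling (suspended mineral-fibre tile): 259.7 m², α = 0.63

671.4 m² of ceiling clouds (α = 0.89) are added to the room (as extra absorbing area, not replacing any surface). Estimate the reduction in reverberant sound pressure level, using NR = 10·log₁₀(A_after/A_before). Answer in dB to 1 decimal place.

5.3 dB

Total absorption A_before = 259.7×0.08 + 1143.4×0.06 + 259.7×0.63
  = 20.776 + 68.604 + 163.611 = 252.991 m² sabins.
Treatment contributes 671.4·0.89 = 597.546 sabins.
A_after = 252.991 + 597.546 = 850.537 sabins.
Reduction = 10 log₁₀(A_after/A_before) = 10 log₁₀(3.3619) = 5.3 dB.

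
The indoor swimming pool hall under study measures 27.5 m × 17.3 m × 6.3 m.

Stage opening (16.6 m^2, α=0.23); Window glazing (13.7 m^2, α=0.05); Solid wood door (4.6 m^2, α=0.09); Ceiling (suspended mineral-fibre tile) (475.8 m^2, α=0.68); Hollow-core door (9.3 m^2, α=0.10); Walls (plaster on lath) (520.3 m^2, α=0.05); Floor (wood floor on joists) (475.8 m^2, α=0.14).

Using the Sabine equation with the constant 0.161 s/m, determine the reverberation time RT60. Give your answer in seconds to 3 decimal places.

1.143 s

Total absorption A = 16.6·0.23 + 13.7·0.05 + 4.6·0.09 + 475.8·0.68 + 9.3·0.10 + 520.3·0.05 + 475.8·0.14
  = 3.818 + 0.685 + 0.414 + 323.544 + 0.930 + 26.015 + 66.612 = 422.018 m^2 sabins.
Room volume: 2997.225 m³.
T = 0.161 V/A = 0.161·2997.225/422.018 = 1.143 s.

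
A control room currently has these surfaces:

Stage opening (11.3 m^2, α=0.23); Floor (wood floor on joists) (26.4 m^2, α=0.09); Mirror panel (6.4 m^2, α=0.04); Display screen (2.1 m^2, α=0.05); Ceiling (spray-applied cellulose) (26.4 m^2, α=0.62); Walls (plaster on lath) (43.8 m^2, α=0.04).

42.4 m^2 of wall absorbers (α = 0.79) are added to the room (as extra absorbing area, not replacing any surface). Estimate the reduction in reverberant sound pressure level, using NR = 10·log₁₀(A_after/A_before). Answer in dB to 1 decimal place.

A_before = Σ Sᵢαᵢ = 11.3*0.23 + 26.4*0.09 + 6.4*0.04 + 2.1*0.05 + 26.4*0.62 + 43.8*0.04 = 23.456 sabins.
Treatment contributes 42.4·0.79 = 33.496 sabins.
A_after = 23.456 + 33.496 = 56.952 sabins.
Reduction = 10 log₁₀(A_after/A_before) = 10 log₁₀(2.4280) = 3.9 dB.

3.9 dB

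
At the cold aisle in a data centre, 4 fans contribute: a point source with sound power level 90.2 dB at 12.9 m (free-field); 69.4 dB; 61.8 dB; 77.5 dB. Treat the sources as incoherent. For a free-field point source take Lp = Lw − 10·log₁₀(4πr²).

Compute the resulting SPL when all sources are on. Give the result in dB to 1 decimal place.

78.3 dB

Source at 12.9 m: Lp = 90.2 − 10·log₁₀(4π·12.9²) = 90.2 − 10·log₁₀(2091.170) = 57.0 dB.
Σ 10^(Lᵢ/10) = 6.696e+07.
Back to dB: 10·log₁₀ Σ = 78.3 dB.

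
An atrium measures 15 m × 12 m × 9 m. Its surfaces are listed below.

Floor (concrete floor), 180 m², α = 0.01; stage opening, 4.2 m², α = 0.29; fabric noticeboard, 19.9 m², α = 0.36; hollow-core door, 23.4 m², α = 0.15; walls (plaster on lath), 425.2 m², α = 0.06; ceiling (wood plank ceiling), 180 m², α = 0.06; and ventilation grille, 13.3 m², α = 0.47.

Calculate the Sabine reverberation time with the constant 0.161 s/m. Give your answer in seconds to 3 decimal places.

Equivalent absorption area: A = 180·0.01 + 4.2·0.29 + 19.9·0.36 + 23.4·0.15 + 425.2·0.06 + 180·0.06 + 13.3·0.47 = 56.255 m².
Volume V = 15 × 12 × 9 = 1620 m³.
Sabine: RT60 = 0.161 × 1620 / 56.255 = 4.636 s.

4.636 s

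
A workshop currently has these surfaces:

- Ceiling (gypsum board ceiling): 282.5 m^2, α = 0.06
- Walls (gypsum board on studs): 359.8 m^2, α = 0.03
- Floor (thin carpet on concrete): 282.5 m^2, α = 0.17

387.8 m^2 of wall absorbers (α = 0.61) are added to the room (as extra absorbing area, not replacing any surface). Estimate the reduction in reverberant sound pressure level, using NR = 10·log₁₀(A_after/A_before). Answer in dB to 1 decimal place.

Equivalent absorption area: A_before = 282.5·0.06 + 359.8·0.03 + 282.5·0.17 = 75.769 m^2.
Treatment contributes 387.8·0.61 = 236.558 sabins.
New total A_after = 312.327 sabins.
NR = 10·log₁₀(312.327/75.769) = 6.2 dB.

6.2 dB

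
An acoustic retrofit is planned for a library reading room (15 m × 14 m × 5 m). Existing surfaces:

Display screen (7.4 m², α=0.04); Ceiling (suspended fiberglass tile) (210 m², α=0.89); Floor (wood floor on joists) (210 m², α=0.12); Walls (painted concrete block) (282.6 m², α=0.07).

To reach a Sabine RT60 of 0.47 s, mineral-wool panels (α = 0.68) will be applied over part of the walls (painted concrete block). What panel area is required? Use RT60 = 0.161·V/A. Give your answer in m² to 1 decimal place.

209.0

Total absorption A₁ = 7.4*0.04 + 210*0.89 + 210*0.12 + 282.6*0.07
  = 0.296 + 186.900 + 25.200 + 19.782 = 232.178 m² sabins.
V = 1050 m³. Target absorption A₂ = 0.161 × 1050 / 0.47 = 359.681 sabins.
Absorption to add: 359.681 − 232.178 = 127.503 sabins.
Each m² of panel replacing the walls (painted concrete block) adds (0.68 − 0.07) = 0.61 sabins.
Panel area = 127.503 / 0.61 = 209.0 m².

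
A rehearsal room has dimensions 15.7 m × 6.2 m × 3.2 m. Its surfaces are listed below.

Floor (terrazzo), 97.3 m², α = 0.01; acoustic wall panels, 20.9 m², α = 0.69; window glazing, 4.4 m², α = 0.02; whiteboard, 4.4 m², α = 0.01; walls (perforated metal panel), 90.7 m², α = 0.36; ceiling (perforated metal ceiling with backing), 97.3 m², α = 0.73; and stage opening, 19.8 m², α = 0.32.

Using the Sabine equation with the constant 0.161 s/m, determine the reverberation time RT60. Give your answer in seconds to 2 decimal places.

0.40 seconds

Summing Sᵢαᵢ: 0.973 + 14.421 + 0.088 + 0.044 + 32.652 + 71.029 + 6.336 → A = 125.543 sabins.
Room volume: 311.488 m³.
Sabine: RT60 = 0.161 × 311.488 / 125.543 = 0.40 s.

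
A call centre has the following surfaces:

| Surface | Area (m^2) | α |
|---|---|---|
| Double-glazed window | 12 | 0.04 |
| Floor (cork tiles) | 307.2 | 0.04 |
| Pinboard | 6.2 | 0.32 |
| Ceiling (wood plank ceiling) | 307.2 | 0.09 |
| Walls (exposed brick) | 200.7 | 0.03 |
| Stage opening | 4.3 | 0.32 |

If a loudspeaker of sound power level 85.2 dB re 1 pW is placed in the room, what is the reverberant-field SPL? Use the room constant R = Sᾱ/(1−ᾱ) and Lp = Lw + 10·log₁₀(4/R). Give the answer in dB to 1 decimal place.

Σ(Sᵢαᵢ) = 12·0.04 + 307.2·0.04 + 6.2·0.32 + 307.2·0.09 + 200.7·0.03 + 4.3·0.32 = 49.797; total area S = 837.6 m^2.
ᾱ = 49.797/837.6 = 0.0595; R = Sᾱ/(1−ᾱ) = 49.797/(1−0.0595) = 52.947 m^2.
Lp = 85.2 + 10·log₁₀(4/52.947) = 85.2 + (-11.22) = 74.0 dB.

74.0 dB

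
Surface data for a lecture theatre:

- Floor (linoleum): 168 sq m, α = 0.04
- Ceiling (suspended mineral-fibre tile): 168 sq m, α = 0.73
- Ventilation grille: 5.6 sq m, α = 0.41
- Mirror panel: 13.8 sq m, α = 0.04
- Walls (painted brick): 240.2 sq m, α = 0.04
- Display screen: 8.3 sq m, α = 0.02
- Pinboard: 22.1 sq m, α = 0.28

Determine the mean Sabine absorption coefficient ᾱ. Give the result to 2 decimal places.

0.24

S = Σ Sᵢ = 168 + 168 + 5.6 + 13.8 + 240.2 + 8.3 + 22.1 = 626.0 sq m.
Σ(Sᵢαᵢ) = 168*0.04 + 168*0.73 + 5.6*0.41 + 13.8*0.04 + 240.2*0.04 + 8.3*0.02 + 22.1*0.28 = 148.170.
ᾱ = A/S = 0.24.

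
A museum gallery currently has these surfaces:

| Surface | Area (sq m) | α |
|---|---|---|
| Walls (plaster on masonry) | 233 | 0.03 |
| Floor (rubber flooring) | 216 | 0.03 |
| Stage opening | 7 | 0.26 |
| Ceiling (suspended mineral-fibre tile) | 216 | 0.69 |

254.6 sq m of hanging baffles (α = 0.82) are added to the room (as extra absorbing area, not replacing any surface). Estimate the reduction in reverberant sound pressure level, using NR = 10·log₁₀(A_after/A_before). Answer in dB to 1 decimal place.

Summing Sᵢαᵢ: 6.990 + 6.480 + 1.820 + 149.040 → A_before = 164.330 sabins.
Treatment contributes 254.6·0.82 = 208.772 sabins.
New total A_after = 373.102 sabins.
Reduction = 10 log₁₀(A_after/A_before) = 10 log₁₀(2.2704) = 3.6 dB.

3.6 dB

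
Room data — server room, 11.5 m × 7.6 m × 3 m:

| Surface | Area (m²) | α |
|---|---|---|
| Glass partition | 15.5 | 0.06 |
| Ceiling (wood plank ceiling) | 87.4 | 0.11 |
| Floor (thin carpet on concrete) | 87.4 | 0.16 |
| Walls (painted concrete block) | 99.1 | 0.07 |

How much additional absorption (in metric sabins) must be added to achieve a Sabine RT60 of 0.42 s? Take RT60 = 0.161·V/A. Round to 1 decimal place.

A₁ = Σ Sᵢαᵢ = 15.5×0.06 + 87.4×0.11 + 87.4×0.16 + 99.1×0.07 = 31.465 sabins.
For T = 0.42 s, need A₂ = 0.161·V/T = 0.161·262.2/0.42 = 100.510 sabins.
Additional absorption ΔA = 100.510 − 31.465 = 69.0 sabins.

69.0 sabins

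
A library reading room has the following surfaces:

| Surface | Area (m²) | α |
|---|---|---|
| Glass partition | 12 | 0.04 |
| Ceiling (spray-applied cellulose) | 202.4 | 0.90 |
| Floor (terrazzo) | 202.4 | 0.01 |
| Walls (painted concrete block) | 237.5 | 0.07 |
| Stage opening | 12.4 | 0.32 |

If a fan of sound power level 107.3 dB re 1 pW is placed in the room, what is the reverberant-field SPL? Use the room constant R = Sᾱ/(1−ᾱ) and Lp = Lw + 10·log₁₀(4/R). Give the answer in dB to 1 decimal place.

Σ(Sᵢαᵢ) = 12·0.04 + 202.4·0.90 + 202.4·0.01 + 237.5·0.07 + 12.4·0.32 = 205.257; total area S = 666.7 m².
ᾱ = 0.3079, so room constant R = A/(1−ᾱ) = 296.571 m².
Lp = Lw + 10 log₁₀(4/R) = 107.3 -18.70 = 88.6 dB.

88.6 dB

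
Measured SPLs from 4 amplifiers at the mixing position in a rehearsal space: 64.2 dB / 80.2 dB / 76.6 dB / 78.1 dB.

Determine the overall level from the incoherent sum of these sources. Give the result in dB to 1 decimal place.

83.4 dB

Sum in the linear (power) domain: Σ 10^(Lᵢ/10) = 10^(64.2/10) + 10^(80.2/10) + 10^(76.6/10) + 10^(78.1/10) = 2.176e+08.
Back to dB: 10·log₁₀ Σ = 83.4 dB.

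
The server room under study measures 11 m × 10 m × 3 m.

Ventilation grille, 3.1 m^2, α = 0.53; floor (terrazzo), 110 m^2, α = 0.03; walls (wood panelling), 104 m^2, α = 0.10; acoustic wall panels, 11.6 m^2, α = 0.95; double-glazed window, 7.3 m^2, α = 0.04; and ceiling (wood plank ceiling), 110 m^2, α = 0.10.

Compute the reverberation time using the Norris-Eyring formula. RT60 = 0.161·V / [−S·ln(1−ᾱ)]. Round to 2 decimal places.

Total surface area S = 3.1 + 110 + 104 + 11.6 + 7.3 + 110 = 346.0 m^2.
Σ(Sᵢαᵢ) = 3.1×0.53 + 110×0.03 + 104×0.10 + 11.6×0.95 + 7.3×0.04 + 110×0.10 = 37.655.
Mean coefficient ᾱ = A/S = 0.1088.
−S·ln(1−ᾱ) = −346.0 × ln(1 − 0.1088) = 39.854.
V = 11 × 10 × 3 = 330 m³.
T = 0.161·V/[−S·ln(1−ᾱ)] = 0.161·330/39.854 = 1.33 s.

1.33 s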